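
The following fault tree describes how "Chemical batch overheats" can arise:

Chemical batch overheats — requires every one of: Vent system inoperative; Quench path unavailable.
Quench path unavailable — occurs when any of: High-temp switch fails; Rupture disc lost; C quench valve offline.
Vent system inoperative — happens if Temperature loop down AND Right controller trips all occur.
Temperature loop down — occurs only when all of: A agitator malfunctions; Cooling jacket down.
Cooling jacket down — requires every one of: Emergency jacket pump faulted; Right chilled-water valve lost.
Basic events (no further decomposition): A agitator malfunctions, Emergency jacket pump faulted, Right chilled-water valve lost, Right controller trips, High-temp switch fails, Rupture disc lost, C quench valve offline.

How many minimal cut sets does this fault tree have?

Cooling jacket down [AND]: one cut set from each child combined → 1 × 1 = 1 cut set(s).
Temperature loop down [AND]: one cut set from each child combined → 1 × 1 = 1 cut set(s).
Vent system inoperative [AND]: one cut set from each child combined → 1 × 1 = 1 cut set(s).
Quench path unavailable [OR]: union of children's cut sets → 3 cut set(s).
Chemical batch overheats [AND]: one cut set from each child combined → 1 × 3 = 3 cut set(s).
Minimal cut sets: {A agitator malfunctions, Emergency jacket pump faulted, High-temp switch fails, Right chilled-water valve lost, Right controller trips}; {A agitator malfunctions, Emergency jacket pump faulted, Right chilled-water valve lost, Right controller trips, Rupture disc lost}; {A agitator malfunctions, C quench valve offline, Emergency jacket pump faulted, Right chilled-water valve lost, Right controller trips}.

3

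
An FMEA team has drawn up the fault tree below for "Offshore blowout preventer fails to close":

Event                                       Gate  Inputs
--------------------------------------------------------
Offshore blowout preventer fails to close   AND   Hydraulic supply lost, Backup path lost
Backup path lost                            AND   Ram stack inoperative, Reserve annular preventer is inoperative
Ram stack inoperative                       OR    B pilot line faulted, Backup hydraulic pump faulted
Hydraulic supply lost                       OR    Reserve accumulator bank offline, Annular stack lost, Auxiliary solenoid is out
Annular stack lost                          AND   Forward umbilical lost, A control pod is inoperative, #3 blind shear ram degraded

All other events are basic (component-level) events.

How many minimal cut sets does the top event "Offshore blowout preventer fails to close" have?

6

Annular stack lost [AND]: one cut set from each child combined → 1 × 1 × 1 = 1 cut set(s).
Hydraulic supply lost [OR]: union of children's cut sets → 3 cut set(s).
Ram stack inoperative [OR]: union of children's cut sets → 2 cut set(s).
Backup path lost [AND]: one cut set from each child combined → 2 × 1 = 2 cut set(s).
Offshore blowout preventer fails to close [AND]: one cut set from each child combined → 3 × 2 = 6 cut set(s).
Minimal cut sets: {B pilot line faulted, Reserve accumulator bank offline, Reserve annular preventer is inoperative}; {Backup hydraulic pump faulted, Reserve accumulator bank offline, Reserve annular preventer is inoperative}; {#3 blind shear ram degraded, A control pod is inoperative, B pilot line faulted, Forward umbilical lost, Reserve annular preventer is inoperative}; {#3 blind shear ram degraded, A control pod is inoperative, Backup hydraulic pump faulted, Forward umbilical lost, Reserve annular preventer is inoperative}; {Auxiliary solenoid is out, B pilot line faulted, Reserve annular preventer is inoperative}; {Auxiliary solenoid is out, Backup hydraulic pump faulted, Reserve annular preventer is inoperative}.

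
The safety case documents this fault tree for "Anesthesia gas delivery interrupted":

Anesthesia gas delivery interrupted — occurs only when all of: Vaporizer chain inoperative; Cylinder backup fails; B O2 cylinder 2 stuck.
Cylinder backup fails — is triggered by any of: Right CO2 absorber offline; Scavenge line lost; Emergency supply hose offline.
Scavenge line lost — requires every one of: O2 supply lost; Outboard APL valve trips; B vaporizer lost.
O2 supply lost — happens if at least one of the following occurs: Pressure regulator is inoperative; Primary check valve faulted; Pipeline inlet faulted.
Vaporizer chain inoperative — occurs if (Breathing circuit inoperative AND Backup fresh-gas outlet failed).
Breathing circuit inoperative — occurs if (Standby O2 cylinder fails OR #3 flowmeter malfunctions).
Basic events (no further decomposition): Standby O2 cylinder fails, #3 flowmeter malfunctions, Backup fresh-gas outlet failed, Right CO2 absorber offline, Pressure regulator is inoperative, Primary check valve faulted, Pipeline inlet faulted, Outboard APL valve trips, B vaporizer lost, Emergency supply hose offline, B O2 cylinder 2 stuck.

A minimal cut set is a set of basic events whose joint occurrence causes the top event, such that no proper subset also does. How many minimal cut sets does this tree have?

Breathing circuit inoperative [OR]: union of children's cut sets → 2 cut set(s).
Vaporizer chain inoperative [AND]: one cut set from each child combined → 2 × 1 = 2 cut set(s).
O2 supply lost [OR]: union of children's cut sets → 3 cut set(s).
Scavenge line lost [AND]: one cut set from each child combined → 3 × 1 × 1 = 3 cut set(s).
Cylinder backup fails [OR]: union of children's cut sets → 5 cut set(s).
Anesthesia gas delivery interrupted [AND]: one cut set from each child combined → 2 × 5 × 1 = 10 cut set(s).
Minimal cut sets: {B O2 cylinder 2 stuck, Backup fresh-gas outlet failed, Right CO2 absorber offline, Standby O2 cylinder fails}; {B O2 cylinder 2 stuck, B vaporizer lost, Backup fresh-gas outlet failed, Outboard APL valve trips, Pressure regulator is inoperative, Standby O2 cylinder fails}; {B O2 cylinder 2 stuck, B vaporizer lost, Backup fresh-gas outlet failed, Outboard APL valve trips, Primary check valve faulted, Standby O2 cylinder fails}; {B O2 cylinder 2 stuck, B vaporizer lost, Backup fresh-gas outlet failed, Outboard APL valve trips, Pipeline inlet faulted, Standby O2 cylinder fails}; {B O2 cylinder 2 stuck, Backup fresh-gas outlet failed, Emergency supply hose offline, Standby O2 cylinder fails}; {#3 flowmeter malfunctions, B O2 cylinder 2 stuck, Backup fresh-gas outlet failed, Right CO2 absorber offline}; {#3 flowmeter malfunctions, B O2 cylinder 2 stuck, B vaporizer lost, Backup fresh-gas outlet failed, Outboard APL valve trips, Pressure regulator is inoperative}; {#3 flowmeter malfunctions, B O2 cylinder 2 stuck, B vaporizer lost, Backup fresh-gas outlet failed, Outboard APL valve trips, Primary check valve faulted}; {#3 flowmeter malfunctions, B O2 cylinder 2 stuck, B vaporizer lost, Backup fresh-gas outlet failed, Outboard APL valve trips, Pipeline inlet faulted}; {#3 flowmeter malfunctions, B O2 cylinder 2 stuck, Backup fresh-gas outlet failed, Emergency supply hose offline}.

10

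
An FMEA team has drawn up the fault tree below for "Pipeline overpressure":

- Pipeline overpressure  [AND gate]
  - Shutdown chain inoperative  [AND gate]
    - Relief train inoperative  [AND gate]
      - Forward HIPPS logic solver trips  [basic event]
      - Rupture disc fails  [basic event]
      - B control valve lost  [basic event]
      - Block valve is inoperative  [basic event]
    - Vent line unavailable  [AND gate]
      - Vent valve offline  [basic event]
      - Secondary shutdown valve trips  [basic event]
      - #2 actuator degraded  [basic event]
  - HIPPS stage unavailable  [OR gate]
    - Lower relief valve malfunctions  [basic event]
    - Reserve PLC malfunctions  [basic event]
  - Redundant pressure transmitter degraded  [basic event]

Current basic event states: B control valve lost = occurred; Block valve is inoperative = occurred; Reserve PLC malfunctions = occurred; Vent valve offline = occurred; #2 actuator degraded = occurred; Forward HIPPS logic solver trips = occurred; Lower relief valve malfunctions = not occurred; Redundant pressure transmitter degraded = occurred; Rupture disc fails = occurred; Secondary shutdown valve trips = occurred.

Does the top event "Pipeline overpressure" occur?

Relief train inoperative [AND]: Forward HIPPS logic solver trips=occurs, Rupture disc fails=occurs, B control valve lost=occurs, Block valve is inoperative=occurs → all inputs occur → occurs.
Vent line unavailable [AND]: Vent valve offline=occurs, Secondary shutdown valve trips=occurs, #2 actuator degraded=occurs → all inputs occur → occurs.
Shutdown chain inoperative [AND]: Relief train inoperative=occurs, Vent line unavailable=occurs → all inputs occur → occurs.
HIPPS stage unavailable [OR]: Lower relief valve malfunctions=not, Reserve PLC malfunctions=occurs → at least one input occurs → occurs.
Pipeline overpressure [AND]: Shutdown chain inoperative=occurs, HIPPS stage unavailable=occurs, Redundant pressure transmitter degraded=occurs → all inputs occur → occurs.

Yes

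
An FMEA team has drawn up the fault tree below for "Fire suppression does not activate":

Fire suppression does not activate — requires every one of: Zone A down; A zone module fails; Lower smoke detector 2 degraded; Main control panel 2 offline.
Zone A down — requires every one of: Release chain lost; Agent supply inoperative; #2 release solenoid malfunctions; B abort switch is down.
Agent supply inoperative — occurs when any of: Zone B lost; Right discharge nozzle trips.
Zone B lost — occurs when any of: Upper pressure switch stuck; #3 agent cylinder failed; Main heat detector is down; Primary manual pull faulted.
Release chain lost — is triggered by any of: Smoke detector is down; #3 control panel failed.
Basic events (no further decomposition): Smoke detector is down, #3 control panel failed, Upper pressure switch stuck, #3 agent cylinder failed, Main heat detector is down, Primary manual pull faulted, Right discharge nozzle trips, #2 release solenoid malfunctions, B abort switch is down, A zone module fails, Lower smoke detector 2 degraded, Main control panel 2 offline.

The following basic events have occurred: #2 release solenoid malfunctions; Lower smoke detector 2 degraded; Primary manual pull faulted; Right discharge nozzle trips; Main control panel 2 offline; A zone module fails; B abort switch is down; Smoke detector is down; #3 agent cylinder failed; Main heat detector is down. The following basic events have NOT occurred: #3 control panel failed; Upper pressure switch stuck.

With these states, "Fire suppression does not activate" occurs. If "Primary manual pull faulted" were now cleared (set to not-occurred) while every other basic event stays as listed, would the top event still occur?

Counterfactual: set "Primary manual pull faulted" to not occurred.
Release chain lost [OR]: Smoke detector is down=occurs, #3 control panel failed=not → at least one input occurs → occurs.
Zone B lost [OR]: Upper pressure switch stuck=not, #3 agent cylinder failed=occurs, Main heat detector is down=occurs, Primary manual pull faulted=not → at least one input occurs → occurs.
Agent supply inoperative [OR]: Zone B lost=occurs, Right discharge nozzle trips=occurs → at least one input occurs → occurs.
Zone A down [AND]: Release chain lost=occurs, Agent supply inoperative=occurs, #2 release solenoid malfunctions=occurs, B abort switch is down=occurs → all inputs occur → occurs.
Fire suppression does not activate [AND]: Zone A down=occurs, A zone module fails=occurs, Lower smoke detector 2 degraded=occurs, Main control panel 2 offline=occurs → all inputs occur → occurs.

Yes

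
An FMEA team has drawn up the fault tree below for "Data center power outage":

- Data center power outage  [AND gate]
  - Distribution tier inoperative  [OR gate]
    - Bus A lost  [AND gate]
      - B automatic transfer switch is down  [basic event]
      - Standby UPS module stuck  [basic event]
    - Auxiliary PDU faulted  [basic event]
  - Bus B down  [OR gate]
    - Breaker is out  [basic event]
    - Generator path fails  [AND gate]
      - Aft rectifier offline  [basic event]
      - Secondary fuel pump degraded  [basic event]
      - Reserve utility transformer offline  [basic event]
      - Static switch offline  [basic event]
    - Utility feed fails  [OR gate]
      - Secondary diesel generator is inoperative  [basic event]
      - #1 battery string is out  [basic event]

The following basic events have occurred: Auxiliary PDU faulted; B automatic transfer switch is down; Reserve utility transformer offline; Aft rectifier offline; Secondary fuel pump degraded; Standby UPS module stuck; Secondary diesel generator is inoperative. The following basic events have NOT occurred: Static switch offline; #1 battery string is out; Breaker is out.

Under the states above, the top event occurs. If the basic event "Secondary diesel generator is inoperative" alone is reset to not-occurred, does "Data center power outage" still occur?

Counterfactual: set "Secondary diesel generator is inoperative" to not occurred.
Bus A lost [AND]: B automatic transfer switch is down=occurs, Standby UPS module stuck=occurs → all inputs occur → occurs.
Distribution tier inoperative [OR]: Bus A lost=occurs, Auxiliary PDU faulted=occurs → at least one input occurs → occurs.
Generator path fails [AND]: Aft rectifier offline=occurs, Secondary fuel pump degraded=occurs, Reserve utility transformer offline=occurs, Static switch offline=not → not all inputs occur → does not occur.
Utility feed fails [OR]: Secondary diesel generator is inoperative=not, #1 battery string is out=not → no input occurs → does not occur.
Bus B down [OR]: Breaker is out=not, Generator path fails=not, Utility feed fails=not → no input occurs → does not occur.
Data center power outage [AND]: Distribution tier inoperative=occurs, Bus B down=not → not all inputs occur → does not occur.

No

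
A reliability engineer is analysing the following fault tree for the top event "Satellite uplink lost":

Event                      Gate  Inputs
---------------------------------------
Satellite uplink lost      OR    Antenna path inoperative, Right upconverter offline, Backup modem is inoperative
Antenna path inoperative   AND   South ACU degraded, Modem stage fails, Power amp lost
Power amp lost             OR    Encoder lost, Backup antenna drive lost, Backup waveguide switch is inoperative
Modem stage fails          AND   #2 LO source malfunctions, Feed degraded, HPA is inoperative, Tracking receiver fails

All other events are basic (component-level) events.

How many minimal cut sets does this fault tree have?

Modem stage fails [AND]: one cut set from each child combined → 1 × 1 × 1 × 1 = 1 cut set(s).
Power amp lost [OR]: union of children's cut sets → 3 cut set(s).
Antenna path inoperative [AND]: one cut set from each child combined → 1 × 1 × 3 = 3 cut set(s).
Satellite uplink lost [OR]: union of children's cut sets → 5 cut set(s).
Minimal cut sets: {#2 LO source malfunctions, Encoder lost, Feed degraded, HPA is inoperative, South ACU degraded, Tracking receiver fails}; {#2 LO source malfunctions, Backup antenna drive lost, Feed degraded, HPA is inoperative, South ACU degraded, Tracking receiver fails}; {#2 LO source malfunctions, Backup waveguide switch is inoperative, Feed degraded, HPA is inoperative, South ACU degraded, Tracking receiver fails}; {Right upconverter offline}; {Backup modem is inoperative}.

5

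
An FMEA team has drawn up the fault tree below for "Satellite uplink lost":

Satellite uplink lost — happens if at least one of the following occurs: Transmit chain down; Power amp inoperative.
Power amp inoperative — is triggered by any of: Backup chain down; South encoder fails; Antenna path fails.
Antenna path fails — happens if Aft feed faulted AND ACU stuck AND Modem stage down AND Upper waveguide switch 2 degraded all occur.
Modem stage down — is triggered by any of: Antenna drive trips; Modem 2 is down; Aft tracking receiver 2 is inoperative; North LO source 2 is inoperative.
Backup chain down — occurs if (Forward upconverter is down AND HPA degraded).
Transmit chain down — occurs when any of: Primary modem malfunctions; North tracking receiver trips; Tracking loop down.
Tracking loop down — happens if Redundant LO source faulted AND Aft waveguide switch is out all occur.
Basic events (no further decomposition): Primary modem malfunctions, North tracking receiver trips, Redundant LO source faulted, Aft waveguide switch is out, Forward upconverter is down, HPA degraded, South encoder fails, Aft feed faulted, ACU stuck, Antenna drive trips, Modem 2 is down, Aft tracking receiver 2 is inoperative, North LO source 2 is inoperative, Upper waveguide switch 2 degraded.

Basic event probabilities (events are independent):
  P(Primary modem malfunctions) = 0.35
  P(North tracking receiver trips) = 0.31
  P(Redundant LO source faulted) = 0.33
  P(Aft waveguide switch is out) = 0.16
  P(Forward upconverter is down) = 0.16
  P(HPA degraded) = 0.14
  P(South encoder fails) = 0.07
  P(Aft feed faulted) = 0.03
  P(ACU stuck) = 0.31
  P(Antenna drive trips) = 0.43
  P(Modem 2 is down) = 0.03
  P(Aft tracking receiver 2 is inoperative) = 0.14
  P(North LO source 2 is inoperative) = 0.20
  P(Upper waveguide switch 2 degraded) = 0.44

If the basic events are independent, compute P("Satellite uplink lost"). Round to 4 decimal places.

0.6147

P(Tracking loop down) [AND] = 0.33 × 0.16 = 0.052800
P(Transmit chain down) [OR] = 1 − (1−0.35) × (1−0.31) × (1−0.052800) = 0.575181
P(Backup chain down) [AND] = 0.16 × 0.14 = 0.022400
P(Modem stage down) [OR] = 1 − (1−0.43) × (1−0.03) × (1−0.14) × (1−0.20) = 0.619605
P(Antenna path fails) [AND] = 0.03 × 0.31 × 0.619605 × 0.44 = 0.002535
P(Power amp inoperative) [OR] = 1 − (1−0.022400) × (1−0.07) × (1−0.002535) = 0.093137
P(Satellite uplink lost) [OR] = 1 − (1−0.575181) × (1−0.093137) = 0.614747
Rounded to 4 decimal places: P(Satellite uplink lost) ≈ 0.6147.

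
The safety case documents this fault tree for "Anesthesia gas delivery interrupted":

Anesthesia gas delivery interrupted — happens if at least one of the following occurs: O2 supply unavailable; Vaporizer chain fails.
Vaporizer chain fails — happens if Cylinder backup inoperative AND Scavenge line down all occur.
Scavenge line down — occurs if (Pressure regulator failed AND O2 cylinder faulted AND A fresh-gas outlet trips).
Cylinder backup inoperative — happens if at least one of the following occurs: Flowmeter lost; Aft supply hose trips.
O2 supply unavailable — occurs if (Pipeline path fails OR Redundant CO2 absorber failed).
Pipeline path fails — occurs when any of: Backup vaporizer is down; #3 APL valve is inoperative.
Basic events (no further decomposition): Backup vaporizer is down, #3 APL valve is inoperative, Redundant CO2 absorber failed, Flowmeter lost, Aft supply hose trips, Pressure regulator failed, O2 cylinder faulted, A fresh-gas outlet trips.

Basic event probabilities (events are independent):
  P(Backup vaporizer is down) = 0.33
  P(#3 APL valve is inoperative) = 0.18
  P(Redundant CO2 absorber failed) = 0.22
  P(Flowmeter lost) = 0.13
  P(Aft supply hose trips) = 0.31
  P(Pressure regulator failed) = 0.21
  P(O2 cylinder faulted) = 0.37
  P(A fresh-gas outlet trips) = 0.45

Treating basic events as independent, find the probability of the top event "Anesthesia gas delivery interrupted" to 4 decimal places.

0.5775

P(Pipeline path fails) [OR] = 1 − (1−0.33) × (1−0.18) = 0.450600
P(O2 supply unavailable) [OR] = 1 − (1−0.450600) × (1−0.22) = 0.571468
P(Cylinder backup inoperative) [OR] = 1 − (1−0.13) × (1−0.31) = 0.399700
P(Scavenge line down) [AND] = 0.21 × 0.37 × 0.45 = 0.034965
P(Vaporizer chain fails) [AND] = 0.399700 × 0.034965 = 0.013976
P(Anesthesia gas delivery interrupted) [OR] = 1 − (1−0.571468) × (1−0.013976) = 0.577457
Rounded to 4 decimal places: P(Anesthesia gas delivery interrupted) ≈ 0.5775.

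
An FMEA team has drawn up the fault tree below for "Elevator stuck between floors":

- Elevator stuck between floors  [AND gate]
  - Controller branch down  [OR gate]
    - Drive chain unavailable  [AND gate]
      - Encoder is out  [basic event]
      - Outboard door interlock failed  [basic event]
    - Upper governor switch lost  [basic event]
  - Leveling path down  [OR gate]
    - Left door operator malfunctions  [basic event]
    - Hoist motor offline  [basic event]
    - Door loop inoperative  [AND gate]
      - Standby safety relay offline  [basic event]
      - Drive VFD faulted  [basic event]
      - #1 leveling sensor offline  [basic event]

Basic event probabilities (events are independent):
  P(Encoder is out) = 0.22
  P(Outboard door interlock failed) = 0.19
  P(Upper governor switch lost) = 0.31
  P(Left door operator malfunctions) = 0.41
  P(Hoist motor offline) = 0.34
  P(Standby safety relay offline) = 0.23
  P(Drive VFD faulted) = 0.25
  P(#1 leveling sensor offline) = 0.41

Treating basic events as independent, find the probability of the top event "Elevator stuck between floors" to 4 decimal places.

0.2100

P(Drive chain unavailable) [AND] = 0.22 × 0.19 = 0.041800
P(Controller branch down) [OR] = 1 − (1−0.041800) × (1−0.31) = 0.338842
P(Door loop inoperative) [AND] = 0.23 × 0.25 × 0.41 = 0.023575
P(Leveling path down) [OR] = 1 − (1−0.41) × (1−0.34) × (1−0.023575) = 0.619780
P(Elevator stuck between floors) [AND] = 0.338842 × 0.619780 = 0.210007
Rounded to 4 decimal places: P(Elevator stuck between floors) ≈ 0.2100.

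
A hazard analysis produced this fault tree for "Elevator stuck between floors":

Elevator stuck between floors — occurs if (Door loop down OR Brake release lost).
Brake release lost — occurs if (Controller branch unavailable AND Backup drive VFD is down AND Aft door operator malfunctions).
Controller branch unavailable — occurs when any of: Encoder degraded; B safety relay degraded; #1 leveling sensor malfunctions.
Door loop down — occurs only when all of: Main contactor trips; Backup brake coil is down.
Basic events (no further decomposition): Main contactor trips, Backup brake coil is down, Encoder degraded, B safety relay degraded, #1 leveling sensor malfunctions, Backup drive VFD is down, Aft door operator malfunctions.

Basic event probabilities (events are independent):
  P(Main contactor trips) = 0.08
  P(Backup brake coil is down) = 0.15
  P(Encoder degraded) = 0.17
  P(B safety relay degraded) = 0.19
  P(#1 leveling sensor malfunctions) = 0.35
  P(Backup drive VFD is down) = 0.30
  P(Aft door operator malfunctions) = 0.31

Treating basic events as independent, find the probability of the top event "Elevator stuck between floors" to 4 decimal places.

0.0637

P(Door loop down) [AND] = 0.08 × 0.15 = 0.012000
P(Controller branch unavailable) [OR] = 1 − (1−0.17) × (1−0.19) × (1−0.35) = 0.563005
P(Brake release lost) [AND] = 0.563005 × 0.30 × 0.31 = 0.052359
P(Elevator stuck between floors) [OR] = 1 − (1−0.012000) × (1−0.052359) = 0.063731
Rounded to 4 decimal places: P(Elevator stuck between floors) ≈ 0.0637.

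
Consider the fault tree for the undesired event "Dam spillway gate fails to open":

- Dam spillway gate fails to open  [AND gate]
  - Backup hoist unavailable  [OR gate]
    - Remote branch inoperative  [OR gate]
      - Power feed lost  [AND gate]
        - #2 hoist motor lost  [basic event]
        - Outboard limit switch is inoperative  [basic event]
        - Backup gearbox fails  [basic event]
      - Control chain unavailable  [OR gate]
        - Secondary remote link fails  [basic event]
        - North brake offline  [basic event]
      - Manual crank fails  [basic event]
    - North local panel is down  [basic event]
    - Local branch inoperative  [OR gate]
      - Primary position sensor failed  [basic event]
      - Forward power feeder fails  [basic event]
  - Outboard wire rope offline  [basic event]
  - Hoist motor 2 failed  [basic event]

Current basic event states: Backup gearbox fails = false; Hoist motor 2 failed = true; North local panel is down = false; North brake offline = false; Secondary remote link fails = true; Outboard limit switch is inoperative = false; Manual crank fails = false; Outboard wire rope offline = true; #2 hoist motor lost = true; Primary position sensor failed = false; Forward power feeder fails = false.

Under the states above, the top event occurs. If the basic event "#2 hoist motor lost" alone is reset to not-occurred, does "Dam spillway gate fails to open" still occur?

Yes

Counterfactual: set "#2 hoist motor lost" to not occurred.
Power feed lost [AND]: #2 hoist motor lost=not, Outboard limit switch is inoperative=not, Backup gearbox fails=not → not all inputs occur → does not occur.
Control chain unavailable [OR]: Secondary remote link fails=occurs, North brake offline=not → at least one input occurs → occurs.
Remote branch inoperative [OR]: Power feed lost=not, Control chain unavailable=occurs, Manual crank fails=not → at least one input occurs → occurs.
Local branch inoperative [OR]: Primary position sensor failed=not, Forward power feeder fails=not → no input occurs → does not occur.
Backup hoist unavailable [OR]: Remote branch inoperative=occurs, North local panel is down=not, Local branch inoperative=not → at least one input occurs → occurs.
Dam spillway gate fails to open [AND]: Backup hoist unavailable=occurs, Outboard wire rope offline=occurs, Hoist motor 2 failed=occurs → all inputs occur → occurs.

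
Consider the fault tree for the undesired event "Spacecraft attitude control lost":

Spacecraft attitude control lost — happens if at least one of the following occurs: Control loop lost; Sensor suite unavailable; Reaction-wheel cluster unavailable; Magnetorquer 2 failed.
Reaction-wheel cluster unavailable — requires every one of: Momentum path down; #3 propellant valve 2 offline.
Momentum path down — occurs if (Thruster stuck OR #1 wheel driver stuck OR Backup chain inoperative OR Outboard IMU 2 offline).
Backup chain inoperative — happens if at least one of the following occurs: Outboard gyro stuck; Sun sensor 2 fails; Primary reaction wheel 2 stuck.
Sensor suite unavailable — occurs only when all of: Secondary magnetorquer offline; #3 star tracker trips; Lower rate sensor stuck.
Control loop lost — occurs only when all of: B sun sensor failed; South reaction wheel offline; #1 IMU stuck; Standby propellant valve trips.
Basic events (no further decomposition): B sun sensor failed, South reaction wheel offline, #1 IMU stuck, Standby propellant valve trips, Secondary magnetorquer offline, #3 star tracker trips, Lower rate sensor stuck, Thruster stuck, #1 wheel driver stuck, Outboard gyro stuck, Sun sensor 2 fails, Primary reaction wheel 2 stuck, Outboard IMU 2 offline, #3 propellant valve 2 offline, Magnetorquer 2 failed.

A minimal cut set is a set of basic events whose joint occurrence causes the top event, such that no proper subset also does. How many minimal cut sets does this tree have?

Control loop lost [AND]: one cut set from each child combined → 1 × 1 × 1 × 1 = 1 cut set(s).
Sensor suite unavailable [AND]: one cut set from each child combined → 1 × 1 × 1 = 1 cut set(s).
Backup chain inoperative [OR]: union of children's cut sets → 3 cut set(s).
Momentum path down [OR]: union of children's cut sets → 6 cut set(s).
Reaction-wheel cluster unavailable [AND]: one cut set from each child combined → 6 × 1 = 6 cut set(s).
Spacecraft attitude control lost [OR]: union of children's cut sets → 9 cut set(s).
Minimal cut sets: {#1 IMU stuck, B sun sensor failed, South reaction wheel offline, Standby propellant valve trips}; {#3 star tracker trips, Lower rate sensor stuck, Secondary magnetorquer offline}; {#3 propellant valve 2 offline, Thruster stuck}; {#1 wheel driver stuck, #3 propellant valve 2 offline}; {#3 propellant valve 2 offline, Outboard gyro stuck}; {#3 propellant valve 2 offline, Sun sensor 2 fails}; {#3 propellant valve 2 offline, Primary reaction wheel 2 stuck}; {#3 propellant valve 2 offline, Outboard IMU 2 offline}; {Magnetorquer 2 failed}.

9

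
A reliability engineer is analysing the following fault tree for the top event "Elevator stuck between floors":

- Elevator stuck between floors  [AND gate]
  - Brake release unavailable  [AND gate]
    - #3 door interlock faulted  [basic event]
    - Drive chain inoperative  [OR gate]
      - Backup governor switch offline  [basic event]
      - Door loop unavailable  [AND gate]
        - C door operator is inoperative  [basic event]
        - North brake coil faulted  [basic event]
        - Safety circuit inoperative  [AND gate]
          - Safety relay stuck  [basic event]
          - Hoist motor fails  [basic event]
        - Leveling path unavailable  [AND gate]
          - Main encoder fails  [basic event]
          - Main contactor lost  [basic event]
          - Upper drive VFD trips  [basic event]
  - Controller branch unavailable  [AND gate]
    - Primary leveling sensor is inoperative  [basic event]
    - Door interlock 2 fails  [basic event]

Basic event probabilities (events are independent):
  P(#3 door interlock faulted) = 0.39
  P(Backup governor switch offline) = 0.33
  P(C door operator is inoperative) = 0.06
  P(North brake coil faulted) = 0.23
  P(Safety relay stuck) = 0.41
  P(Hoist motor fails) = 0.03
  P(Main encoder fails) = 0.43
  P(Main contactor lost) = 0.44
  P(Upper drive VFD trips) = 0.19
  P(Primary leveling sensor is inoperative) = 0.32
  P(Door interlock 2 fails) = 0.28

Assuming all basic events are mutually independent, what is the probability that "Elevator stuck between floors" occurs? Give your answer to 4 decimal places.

P(Safety circuit inoperative) [AND] = 0.41 × 0.03 = 0.012300
P(Leveling path unavailable) [AND] = 0.43 × 0.44 × 0.19 = 0.035948
P(Door loop unavailable) [AND] = 0.06 × 0.23 × 0.012300 × 0.035948 = 0.000006
P(Drive chain inoperative) [OR] = 1 − (1−0.33) × (1−0.000006) = 0.330004
P(Brake release unavailable) [AND] = 0.39 × 0.330004 = 0.128702
P(Controller branch unavailable) [AND] = 0.32 × 0.28 = 0.089600
P(Elevator stuck between floors) [AND] = 0.128702 × 0.089600 = 0.011532
Rounded to 4 decimal places: P(Elevator stuck between floors) ≈ 0.0115.

0.0115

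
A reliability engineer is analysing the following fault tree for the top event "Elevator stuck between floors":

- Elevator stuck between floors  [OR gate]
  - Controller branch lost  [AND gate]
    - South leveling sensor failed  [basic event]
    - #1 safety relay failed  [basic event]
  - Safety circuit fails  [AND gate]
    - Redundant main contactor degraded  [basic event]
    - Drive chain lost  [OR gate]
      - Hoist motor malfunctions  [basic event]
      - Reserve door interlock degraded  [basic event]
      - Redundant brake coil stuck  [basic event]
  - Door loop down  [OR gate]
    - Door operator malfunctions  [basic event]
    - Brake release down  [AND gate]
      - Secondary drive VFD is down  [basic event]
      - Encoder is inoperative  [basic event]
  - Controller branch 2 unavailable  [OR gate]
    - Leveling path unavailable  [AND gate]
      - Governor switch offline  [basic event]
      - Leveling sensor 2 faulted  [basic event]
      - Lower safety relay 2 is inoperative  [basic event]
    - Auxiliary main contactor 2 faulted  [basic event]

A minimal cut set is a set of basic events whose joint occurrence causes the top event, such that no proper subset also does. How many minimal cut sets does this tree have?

Controller branch lost [AND]: one cut set from each child combined → 1 × 1 = 1 cut set(s).
Drive chain lost [OR]: union of children's cut sets → 3 cut set(s).
Safety circuit fails [AND]: one cut set from each child combined → 1 × 3 = 3 cut set(s).
Brake release down [AND]: one cut set from each child combined → 1 × 1 = 1 cut set(s).
Door loop down [OR]: union of children's cut sets → 2 cut set(s).
Leveling path unavailable [AND]: one cut set from each child combined → 1 × 1 × 1 = 1 cut set(s).
Controller branch 2 unavailable [OR]: union of children's cut sets → 2 cut set(s).
Elevator stuck between floors [OR]: union of children's cut sets → 8 cut set(s).
Minimal cut sets: {#1 safety relay failed, South leveling sensor failed}; {Hoist motor malfunctions, Redundant main contactor degraded}; {Redundant main contactor degraded, Reserve door interlock degraded}; {Redundant brake coil stuck, Redundant main contactor degraded}; {Door operator malfunctions}; {Encoder is inoperative, Secondary drive VFD is down}; {Governor switch offline, Leveling sensor 2 faulted, Lower safety relay 2 is inoperative}; {Auxiliary main contactor 2 faulted}.

8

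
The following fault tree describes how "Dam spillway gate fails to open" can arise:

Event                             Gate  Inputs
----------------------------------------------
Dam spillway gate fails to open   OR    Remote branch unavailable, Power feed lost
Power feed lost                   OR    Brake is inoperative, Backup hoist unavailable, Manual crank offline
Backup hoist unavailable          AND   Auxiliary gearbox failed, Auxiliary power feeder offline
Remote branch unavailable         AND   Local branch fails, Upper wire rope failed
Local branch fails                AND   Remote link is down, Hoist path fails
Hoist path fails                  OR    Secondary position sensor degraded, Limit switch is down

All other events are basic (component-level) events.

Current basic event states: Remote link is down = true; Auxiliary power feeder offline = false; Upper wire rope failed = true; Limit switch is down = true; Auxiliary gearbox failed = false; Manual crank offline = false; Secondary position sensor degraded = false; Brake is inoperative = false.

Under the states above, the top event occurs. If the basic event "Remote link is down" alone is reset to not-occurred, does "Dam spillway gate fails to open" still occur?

No

Counterfactual: set "Remote link is down" to not occurred.
Hoist path fails [OR]: Secondary position sensor degraded=not, Limit switch is down=occurs → at least one input occurs → occurs.
Local branch fails [AND]: Remote link is down=not, Hoist path fails=occurs → not all inputs occur → does not occur.
Remote branch unavailable [AND]: Local branch fails=not, Upper wire rope failed=occurs → not all inputs occur → does not occur.
Backup hoist unavailable [AND]: Auxiliary gearbox failed=not, Auxiliary power feeder offline=not → not all inputs occur → does not occur.
Power feed lost [OR]: Brake is inoperative=not, Backup hoist unavailable=not, Manual crank offline=not → no input occurs → does not occur.
Dam spillway gate fails to open [OR]: Remote branch unavailable=not, Power feed lost=not → no input occurs → does not occur.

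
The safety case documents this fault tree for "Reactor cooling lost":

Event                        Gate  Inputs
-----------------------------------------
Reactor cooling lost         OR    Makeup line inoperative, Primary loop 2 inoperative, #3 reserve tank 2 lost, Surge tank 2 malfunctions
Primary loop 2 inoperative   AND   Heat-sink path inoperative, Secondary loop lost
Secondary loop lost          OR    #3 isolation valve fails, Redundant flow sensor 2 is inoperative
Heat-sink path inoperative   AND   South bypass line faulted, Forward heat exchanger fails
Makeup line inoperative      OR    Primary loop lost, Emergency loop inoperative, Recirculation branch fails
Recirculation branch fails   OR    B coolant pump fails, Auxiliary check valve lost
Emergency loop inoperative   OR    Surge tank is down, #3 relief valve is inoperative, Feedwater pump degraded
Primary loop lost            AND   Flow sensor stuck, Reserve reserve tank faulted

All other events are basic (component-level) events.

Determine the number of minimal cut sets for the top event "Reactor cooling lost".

Primary loop lost [AND]: one cut set from each child combined → 1 × 1 = 1 cut set(s).
Emergency loop inoperative [OR]: union of children's cut sets → 3 cut set(s).
Recirculation branch fails [OR]: union of children's cut sets → 2 cut set(s).
Makeup line inoperative [OR]: union of children's cut sets → 6 cut set(s).
Heat-sink path inoperative [AND]: one cut set from each child combined → 1 × 1 = 1 cut set(s).
Secondary loop lost [OR]: union of children's cut sets → 2 cut set(s).
Primary loop 2 inoperative [AND]: one cut set from each child combined → 1 × 2 = 2 cut set(s).
Reactor cooling lost [OR]: union of children's cut sets → 10 cut set(s).
Minimal cut sets: {Flow sensor stuck, Reserve reserve tank faulted}; {Surge tank is down}; {#3 relief valve is inoperative}; {Feedwater pump degraded}; {B coolant pump fails}; {Auxiliary check valve lost}; {#3 isolation valve fails, Forward heat exchanger fails, South bypass line faulted}; {Forward heat exchanger fails, Redundant flow sensor 2 is inoperative, South bypass line faulted}; {#3 reserve tank 2 lost}; {Surge tank 2 malfunctions}.

10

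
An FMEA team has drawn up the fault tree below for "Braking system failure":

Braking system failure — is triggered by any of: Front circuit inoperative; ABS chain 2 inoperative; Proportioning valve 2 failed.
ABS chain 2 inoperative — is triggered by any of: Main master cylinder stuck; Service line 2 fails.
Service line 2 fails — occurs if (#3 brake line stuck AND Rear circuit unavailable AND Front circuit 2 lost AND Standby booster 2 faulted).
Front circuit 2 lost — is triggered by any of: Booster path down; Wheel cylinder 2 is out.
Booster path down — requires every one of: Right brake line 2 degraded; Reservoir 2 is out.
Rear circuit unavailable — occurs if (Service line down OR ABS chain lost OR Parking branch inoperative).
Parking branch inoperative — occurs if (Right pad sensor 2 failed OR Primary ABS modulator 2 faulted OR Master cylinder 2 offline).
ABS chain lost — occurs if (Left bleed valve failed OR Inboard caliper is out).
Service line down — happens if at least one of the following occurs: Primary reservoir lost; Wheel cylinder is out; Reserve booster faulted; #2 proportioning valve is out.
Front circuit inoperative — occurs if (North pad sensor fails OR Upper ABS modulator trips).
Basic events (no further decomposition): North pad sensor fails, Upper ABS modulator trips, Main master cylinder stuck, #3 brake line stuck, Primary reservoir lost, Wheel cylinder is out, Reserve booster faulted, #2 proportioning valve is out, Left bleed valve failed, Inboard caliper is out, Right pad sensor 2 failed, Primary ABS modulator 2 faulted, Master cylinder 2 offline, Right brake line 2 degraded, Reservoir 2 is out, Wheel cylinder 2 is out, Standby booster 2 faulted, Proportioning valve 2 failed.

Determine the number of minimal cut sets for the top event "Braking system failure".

22

Front circuit inoperative [OR]: union of children's cut sets → 2 cut set(s).
Service line down [OR]: union of children's cut sets → 4 cut set(s).
ABS chain lost [OR]: union of children's cut sets → 2 cut set(s).
Parking branch inoperative [OR]: union of children's cut sets → 3 cut set(s).
Rear circuit unavailable [OR]: union of children's cut sets → 9 cut set(s).
Booster path down [AND]: one cut set from each child combined → 1 × 1 = 1 cut set(s).
Front circuit 2 lost [OR]: union of children's cut sets → 2 cut set(s).
Service line 2 fails [AND]: one cut set from each child combined → 1 × 9 × 2 × 1 = 18 cut set(s).
ABS chain 2 inoperative [OR]: union of children's cut sets → 19 cut set(s).
Braking system failure [OR]: union of children's cut sets → 22 cut set(s).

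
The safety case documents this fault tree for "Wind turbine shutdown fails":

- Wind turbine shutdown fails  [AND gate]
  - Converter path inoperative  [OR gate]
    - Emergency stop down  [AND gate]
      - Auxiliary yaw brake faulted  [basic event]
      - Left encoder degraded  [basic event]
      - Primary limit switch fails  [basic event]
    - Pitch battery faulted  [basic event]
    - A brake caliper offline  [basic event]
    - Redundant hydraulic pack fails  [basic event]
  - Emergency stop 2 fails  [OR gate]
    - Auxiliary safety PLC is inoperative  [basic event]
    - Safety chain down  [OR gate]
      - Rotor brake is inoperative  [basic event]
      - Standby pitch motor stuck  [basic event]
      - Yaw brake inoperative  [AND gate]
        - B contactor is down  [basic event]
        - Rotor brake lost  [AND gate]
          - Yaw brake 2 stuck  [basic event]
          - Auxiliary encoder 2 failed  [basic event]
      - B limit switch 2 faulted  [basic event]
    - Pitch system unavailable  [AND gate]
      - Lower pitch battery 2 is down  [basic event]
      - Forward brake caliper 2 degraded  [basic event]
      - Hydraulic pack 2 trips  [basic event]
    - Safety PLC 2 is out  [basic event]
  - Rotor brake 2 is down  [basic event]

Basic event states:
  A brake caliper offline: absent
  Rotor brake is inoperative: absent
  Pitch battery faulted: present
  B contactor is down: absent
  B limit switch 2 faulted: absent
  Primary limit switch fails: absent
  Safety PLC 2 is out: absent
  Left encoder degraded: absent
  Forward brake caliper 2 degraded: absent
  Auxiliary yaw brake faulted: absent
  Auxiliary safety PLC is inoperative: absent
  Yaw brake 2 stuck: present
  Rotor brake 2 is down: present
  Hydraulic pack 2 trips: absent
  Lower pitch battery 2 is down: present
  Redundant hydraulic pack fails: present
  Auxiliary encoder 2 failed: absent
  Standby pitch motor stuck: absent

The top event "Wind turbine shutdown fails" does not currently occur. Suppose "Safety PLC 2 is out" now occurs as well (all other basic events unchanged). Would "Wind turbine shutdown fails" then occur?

Yes

Counterfactual: set "Safety PLC 2 is out" to occurred.
Emergency stop down [AND]: Auxiliary yaw brake faulted=not, Left encoder degraded=not, Primary limit switch fails=not → not all inputs occur → does not occur.
Converter path inoperative [OR]: Emergency stop down=not, Pitch battery faulted=occurs, A brake caliper offline=not, Redundant hydraulic pack fails=occurs → at least one input occurs → occurs.
Rotor brake lost [AND]: Yaw brake 2 stuck=occurs, Auxiliary encoder 2 failed=not → not all inputs occur → does not occur.
Yaw brake inoperative [AND]: B contactor is down=not, Rotor brake lost=not → not all inputs occur → does not occur.
Safety chain down [OR]: Rotor brake is inoperative=not, Standby pitch motor stuck=not, Yaw brake inoperative=not, B limit switch 2 faulted=not → no input occurs → does not occur.
Pitch system unavailable [AND]: Lower pitch battery 2 is down=occurs, Forward brake caliper 2 degraded=not, Hydraulic pack 2 trips=not → not all inputs occur → does not occur.
Emergency stop 2 fails [OR]: Auxiliary safety PLC is inoperative=not, Safety chain down=not, Pitch system unavailable=not, Safety PLC 2 is out=occurs → at least one input occurs → occurs.
Wind turbine shutdown fails [AND]: Converter path inoperative=occurs, Emergency stop 2 fails=occurs, Rotor brake 2 is down=occurs → all inputs occur → occurs.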